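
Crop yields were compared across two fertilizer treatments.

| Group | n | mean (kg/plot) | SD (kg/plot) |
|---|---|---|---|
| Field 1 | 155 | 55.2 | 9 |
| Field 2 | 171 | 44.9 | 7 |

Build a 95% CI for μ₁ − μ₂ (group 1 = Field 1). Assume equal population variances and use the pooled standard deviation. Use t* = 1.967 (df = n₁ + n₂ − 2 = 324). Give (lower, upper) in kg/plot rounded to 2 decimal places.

s_p = √[((n₁−1)s₁² + (n₂−1)s₂²)/(n₁+n₂−2)] = √[(154·9² + 170·7²)/324] = 8.0131.
SE = 8.0131·√(1/155 + 1/171) = 0.8887.
With t* = 1.967, margin = 1.967 × 0.8887 = 1.7481.
x̄₁ − x̄₂ = 55.2 − 44.9 = 10.3000; interval 10.3000 ± 1.7481 = (8.55, 12.05).

(8.55, 12.05)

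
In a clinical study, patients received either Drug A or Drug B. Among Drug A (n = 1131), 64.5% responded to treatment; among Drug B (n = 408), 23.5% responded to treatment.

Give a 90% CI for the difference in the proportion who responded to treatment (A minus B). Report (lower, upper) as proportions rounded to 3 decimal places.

SE₁ = √(p̂₁(1−p̂₁)/n₁) = √(0.6450·0.3550/1131) = 0.01423; SE₂ = √(0.2350·0.7650/408) = 0.02099.
Independent samples: SE of the difference = √(SE₁² + SE₂²) = √(0.0002024929 + 0.0004405801) = 0.02536.
z* for 90% confidence is 1.645, so the margin of error is 1.645 × 0.02536 = 0.04172.
Point estimate p̂₁ − p̂₂ = 0.6450 − 0.2350 = 0.4100.
0.4100 ± 0.04172 → (0.368, 0.452).

(0.368, 0.452)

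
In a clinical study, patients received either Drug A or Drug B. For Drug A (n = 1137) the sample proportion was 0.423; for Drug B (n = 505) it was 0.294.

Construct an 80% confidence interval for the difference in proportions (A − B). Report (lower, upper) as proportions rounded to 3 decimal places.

(0.097, 0.161)

SE₁ = √(p̂₁(1−p̂₁)/n₁) = √(0.4230·0.5770/1137) = 0.01465; SE₂ = √(0.2940·0.7060/505) = 0.02027.
Independent samples: SE of the difference = √(SE₁² + SE₂²) = √(0.0002146225 + 0.0004108729) = 0.02501.
z* for 80% confidence is 1.282, so the margin of error is 1.282 × 0.02501 = 0.03206.
Point estimate p̂₁ − p̂₂ = 0.4230 − 0.2940 = 0.1290.
0.1290 ± 0.03206 → (0.097, 0.161).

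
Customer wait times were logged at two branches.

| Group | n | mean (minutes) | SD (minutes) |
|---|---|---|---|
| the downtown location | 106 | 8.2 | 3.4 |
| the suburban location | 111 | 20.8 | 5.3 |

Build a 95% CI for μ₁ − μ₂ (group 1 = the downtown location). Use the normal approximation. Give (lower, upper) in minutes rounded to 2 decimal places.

(-13.78, -11.42)

Per-group SEs: s₁/√n₁ = 3.4/√106 = 0.3302, s₂/√n₂ = 5.3/√111 = 0.5031.
Unpooled SE of the difference: √(0.10903204 + 0.25310961) = 0.6018.
Margin of error = z* · SE = 1.960 × 0.6018 = 1.1795.
x̄₁ − x̄₂ = 8.2 − 20.8 = -12.6000.
CI: -12.6000 ± 1.1795 = (-13.78, -11.42).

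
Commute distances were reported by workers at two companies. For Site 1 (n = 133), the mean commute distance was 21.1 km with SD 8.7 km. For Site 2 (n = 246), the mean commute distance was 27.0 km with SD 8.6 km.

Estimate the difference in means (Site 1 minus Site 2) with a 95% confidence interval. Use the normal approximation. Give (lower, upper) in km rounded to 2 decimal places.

Per-group SEs: s₁/√n₁ = 8.7/√133 = 0.7544, s₂/√n₂ = 8.6/√246 = 0.5483.
Unpooled SE of the difference: √(0.56911936 + 0.30063289) = 0.9326.
Margin of error = z* · SE = 1.960 × 0.9326 = 1.8279.
x̄₁ − x̄₂ = 21.1 − 27.0 = -5.9000.
CI: -5.9000 ± 1.8279 = (-7.73, -4.07).

(-7.73, -4.07)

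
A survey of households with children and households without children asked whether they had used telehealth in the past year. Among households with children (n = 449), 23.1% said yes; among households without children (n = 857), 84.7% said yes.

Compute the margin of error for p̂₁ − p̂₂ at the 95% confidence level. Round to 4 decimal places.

0.0458

Each SE is √(p̂(1−p̂)/n): √(0.2310·0.7690/449) = 0.01989 and √(0.8470·0.1530/857) = 0.01230.
SE(p̂₁ − p̂₂) = √(SE₁² + SE₂²) = √(0.0003956121 + 0.00015129) = 0.02339, since the two samples are independent.
At 95% confidence z* = 1.960; margin = 1.960 × 0.02339 = 0.04584.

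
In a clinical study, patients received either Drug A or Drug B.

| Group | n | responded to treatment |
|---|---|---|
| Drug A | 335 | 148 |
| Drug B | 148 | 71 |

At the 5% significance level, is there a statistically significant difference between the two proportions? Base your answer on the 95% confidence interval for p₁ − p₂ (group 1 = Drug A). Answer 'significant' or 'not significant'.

p̂₁ = 148/335 = 0.4418 and p̂₂ = 71/148 = 0.4797.
SE₁ = √(p̂₁(1−p̂₁)/n₁) = √(0.4418·0.5582/335) = 0.02713; SE₂ = √(0.4797·0.5203/148) = 0.04107.
Independent samples: SE of the difference = √(SE₁² + SE₂²) = √(0.0007360369 + 0.0016867449) = 0.04922.
z* for 95% confidence is 1.960, so the margin of error is 1.960 × 0.04922 = 0.09647.
Point estimate p̂₁ − p̂₂ = 0.4418 − 0.4797 = -0.0379.
-0.0379 ± 0.09647 → (-0.13437, 0.05857).
The interval (-0.13437, 0.05857) contains 0, so the difference is not significant.

not significant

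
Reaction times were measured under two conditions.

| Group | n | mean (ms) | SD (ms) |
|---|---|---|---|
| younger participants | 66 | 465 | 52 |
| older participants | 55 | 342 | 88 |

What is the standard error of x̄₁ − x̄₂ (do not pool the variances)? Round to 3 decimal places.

13.482

SE₁ = s₁/√n₁ = 52/√66 = 6.4008; SE₂ = 88/√55 = 11.8659.
Independent samples, unequal variances: SE_diff = √(SE₁² + SE₂²) = √(40.97024064 + 140.79958281) = 13.4822.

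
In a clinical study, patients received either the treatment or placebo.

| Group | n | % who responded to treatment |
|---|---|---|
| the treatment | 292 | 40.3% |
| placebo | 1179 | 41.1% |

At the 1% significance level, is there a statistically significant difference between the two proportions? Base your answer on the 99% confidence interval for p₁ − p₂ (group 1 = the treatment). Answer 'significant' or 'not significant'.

not significant

The two standard errors are √(0.4030×0.5970/292) = 0.02870 and √(0.4110×0.5890/1179) = 0.01433.
Because the samples are independent, SE_diff = √(0.02870² + 0.01433²) = 0.03208.
Using z* = 2.576 for 99%, ME = 2.576 × 0.03208 = 0.08264.
p̂₁ − p̂₂ = -0.0080; interval -0.0080 ± 0.08264 gives (-0.09064, 0.07464).
The interval (-0.09064, 0.07464) contains 0, so the difference is not significant.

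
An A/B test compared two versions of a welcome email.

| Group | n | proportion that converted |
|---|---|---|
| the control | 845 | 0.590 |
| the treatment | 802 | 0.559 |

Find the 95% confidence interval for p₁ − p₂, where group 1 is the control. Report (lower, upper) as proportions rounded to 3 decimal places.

(-0.017, 0.079)

SE₁ = √(p̂₁(1−p̂₁)/n₁) = √(0.5900·0.4100/845) = 0.01692; SE₂ = √(0.5590·0.4410/802) = 0.01753.
Independent samples: SE of the difference = √(SE₁² + SE₂²) = √(0.0002862864 + 0.0003073009) = 0.02436.
z* for 95% confidence is 1.960, so the margin of error is 1.960 × 0.02436 = 0.04775.
Point estimate p̂₁ − p̂₂ = 0.5900 − 0.5590 = 0.0310.
0.0310 ± 0.04775 → (-0.017, 0.079).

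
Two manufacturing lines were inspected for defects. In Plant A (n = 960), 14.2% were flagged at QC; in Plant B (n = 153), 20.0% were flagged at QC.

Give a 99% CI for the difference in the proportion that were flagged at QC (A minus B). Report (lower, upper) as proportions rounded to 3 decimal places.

The two standard errors are √(0.1420×0.8580/960) = 0.01127 and √(0.2000×0.8000/153) = 0.03234.
Because the samples are independent, SE_diff = √(0.01127² + 0.03234²) = 0.03425.
Using z* = 2.576 for 99%, ME = 2.576 × 0.03425 = 0.08823.
p̂₁ − p̂₂ = -0.0580; interval -0.0580 ± 0.08823 gives (-0.146, 0.030).

(-0.146, 0.030)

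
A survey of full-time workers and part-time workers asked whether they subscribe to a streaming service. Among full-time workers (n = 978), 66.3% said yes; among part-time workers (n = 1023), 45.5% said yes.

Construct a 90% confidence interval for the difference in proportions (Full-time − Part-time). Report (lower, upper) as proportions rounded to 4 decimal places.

(0.1723, 0.2437)

The two standard errors are √(0.6630×0.3370/978) = 0.01511 and √(0.4550×0.5450/1023) = 0.01557.
Because the samples are independent, SE_diff = √(0.01511² + 0.01557²) = 0.02170.
Using z* = 1.645 for 90%, ME = 1.645 × 0.02170 = 0.03570.
p̂₁ − p̂₂ = 0.2080; interval 0.2080 ± 0.03570 gives (0.1723, 0.2437).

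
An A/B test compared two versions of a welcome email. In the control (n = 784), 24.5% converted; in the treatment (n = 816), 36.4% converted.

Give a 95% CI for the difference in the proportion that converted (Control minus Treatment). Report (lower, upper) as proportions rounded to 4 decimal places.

Each SE is √(p̂(1−p̂)/n): √(0.2450·0.7550/784) = 0.01536 and √(0.3640·0.6360/816) = 0.01684.
SE(p̂₁ − p̂₂) = √(SE₁² + SE₂²) = √(0.0002359296 + 0.0002835856) = 0.02279, since the two samples are independent.
At 95% confidence z* = 1.960; margin = 1.960 × 0.02279 = 0.04467.
The difference is 0.2450 − 0.3640 = -0.1190, so the interval is -0.1190 ± 0.04467 = (-0.1637, -0.0743).

(-0.1637, -0.0743)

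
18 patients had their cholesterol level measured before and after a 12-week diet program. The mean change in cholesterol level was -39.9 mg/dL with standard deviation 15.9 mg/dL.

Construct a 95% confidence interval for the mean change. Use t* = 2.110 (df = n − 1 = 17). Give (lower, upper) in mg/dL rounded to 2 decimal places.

(-47.81, -31.99)

This is a matched-pairs design, so SE = s_d/√n = 15.9/√18 = 3.7477.
Margin = 2.110 × 3.7477 = 7.9076; the interval is -39.9 ± 7.9076 = (-47.81, -31.99).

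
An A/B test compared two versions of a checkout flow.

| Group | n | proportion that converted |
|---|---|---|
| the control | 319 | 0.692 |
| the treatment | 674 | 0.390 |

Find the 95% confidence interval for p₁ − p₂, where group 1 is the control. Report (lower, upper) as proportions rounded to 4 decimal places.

(0.2394, 0.3646)

The two standard errors are √(0.6920×0.3080/319) = 0.02585 and √(0.3900×0.6100/674) = 0.01879.
Because the samples are independent, SE_diff = √(0.02585² + 0.01879²) = 0.03196.
Using z* = 1.960 for 95%, ME = 1.960 × 0.03196 = 0.06264.
p̂₁ − p̂₂ = 0.3020; interval 0.3020 ± 0.06264 gives (0.2394, 0.3646).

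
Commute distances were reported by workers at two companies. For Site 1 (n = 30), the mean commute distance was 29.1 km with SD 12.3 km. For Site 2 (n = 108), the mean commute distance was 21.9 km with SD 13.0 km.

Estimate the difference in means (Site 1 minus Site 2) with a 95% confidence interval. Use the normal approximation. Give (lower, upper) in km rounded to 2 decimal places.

Standard errors of each mean: 12.3/√30 = 2.2457 and 13.0/√108 = 1.2509.
SE(x̄₁ − x̄₂) = √(2.2457² + 1.2509²) = 2.5706 for independent samples with unequal variances.
With z* = 1.960, the margin is 1.960 × 2.5706 = 5.0384.
x̄₁ − x̄₂ = 29.1 − 21.9 = 7.2000; the interval is 7.2000 ± 5.0384 = (2.16, 12.24).

(2.16, 12.24)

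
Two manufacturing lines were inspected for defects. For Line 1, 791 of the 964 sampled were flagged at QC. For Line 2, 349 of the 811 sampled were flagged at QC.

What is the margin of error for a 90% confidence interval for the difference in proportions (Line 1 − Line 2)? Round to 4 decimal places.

p̂₁ = 791/964 = 0.8205 and p̂₂ = 349/811 = 0.4303.
SE₁ = √(p̂₁(1−p̂₁)/n₁) = √(0.8205·0.1795/964) = 0.01236; SE₂ = √(0.4303·0.5697/811) = 0.01739.
Independent samples: SE of the difference = √(SE₁² + SE₂²) = √(0.0001527696 + 0.0003024121) = 0.02133.
z* for 90% confidence is 1.645, so the margin of error is 1.645 × 0.02133 = 0.03509.

0.0351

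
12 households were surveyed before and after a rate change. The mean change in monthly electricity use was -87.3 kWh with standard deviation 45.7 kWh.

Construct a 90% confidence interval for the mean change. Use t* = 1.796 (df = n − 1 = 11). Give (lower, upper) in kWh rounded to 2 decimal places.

This is a matched-pairs design, so SE = s_d/√n = 45.7/√12 = 13.1925.
Margin = 1.796 × 13.1925 = 23.6937; the interval is -87.3 ± 23.6937 = (-110.99, -63.61).

(-110.99, -63.61)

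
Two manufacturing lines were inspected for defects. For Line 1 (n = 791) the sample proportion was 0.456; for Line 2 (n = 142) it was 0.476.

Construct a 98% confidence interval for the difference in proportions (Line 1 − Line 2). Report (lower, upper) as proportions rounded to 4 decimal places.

The two standard errors are √(0.4560×0.5440/791) = 0.01771 and √(0.4760×0.5240/142) = 0.04191.
Because the samples are independent, SE_diff = √(0.01771² + 0.04191²) = 0.04550.
Using z* = 2.326 for 98%, ME = 2.326 × 0.04550 = 0.10583.
p̂₁ − p̂₂ = -0.0200; interval -0.0200 ± 0.10583 gives (-0.1258, 0.0858).

(-0.1258, 0.0858)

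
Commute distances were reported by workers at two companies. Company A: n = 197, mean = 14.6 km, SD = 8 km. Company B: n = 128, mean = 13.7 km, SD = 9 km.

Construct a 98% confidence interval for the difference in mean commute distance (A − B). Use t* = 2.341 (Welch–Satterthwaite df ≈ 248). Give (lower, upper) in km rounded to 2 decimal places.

(-1.39, 3.19)

SE₁ = s₁/√n₁ = 8/√197 = 0.5700; SE₂ = 9/√128 = 0.7955.
Independent samples, unequal variances: SE_diff = √(SE₁² + SE₂²) = √(0.3249 + 0.63282025) = 0.9786.
t* = 2.341, so margin of error = 2.341 × 0.9786 = 2.2909.
Difference in means = 14.6 − 13.7 = 0.9000.
0.9000 ± 2.2909 → (-1.39, 3.19).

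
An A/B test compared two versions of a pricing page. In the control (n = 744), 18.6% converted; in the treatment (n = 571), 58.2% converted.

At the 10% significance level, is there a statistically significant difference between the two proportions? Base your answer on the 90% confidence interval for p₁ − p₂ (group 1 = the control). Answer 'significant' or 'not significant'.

significant

The two standard errors are √(0.1860×0.8140/744) = 0.01427 and √(0.5820×0.4180/571) = 0.02064.
Because the samples are independent, SE_diff = √(0.01427² + 0.02064²) = 0.02509.
Using z* = 1.645 for 90%, ME = 1.645 × 0.02509 = 0.04127.
p̂₁ − p̂₂ = -0.3960; interval -0.3960 ± 0.04127 gives (-0.43727, -0.35473).
The interval (-0.43727, -0.35473) does not contain 0, so the difference is significant.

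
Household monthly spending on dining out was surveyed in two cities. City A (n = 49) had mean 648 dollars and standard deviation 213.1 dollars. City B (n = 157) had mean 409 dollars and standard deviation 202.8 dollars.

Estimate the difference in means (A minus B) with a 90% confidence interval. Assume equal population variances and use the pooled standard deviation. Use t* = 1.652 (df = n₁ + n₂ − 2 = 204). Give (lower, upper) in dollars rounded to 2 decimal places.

(183.51, 294.49)

s_p = √[((n₁−1)s₁² + (n₂−1)s₂²)/(n₁+n₂−2)] = √[(48·213.1² + 156·202.8²)/204] = 205.2700.
SE = 205.2700·√(1/49 + 1/157) = 33.5901.
With t* = 1.652, margin = 1.652 × 33.5901 = 55.4908.
x̄₁ − x̄₂ = 648 − 409 = 239.0000; interval 239.0000 ± 55.4908 = (183.51, 294.49).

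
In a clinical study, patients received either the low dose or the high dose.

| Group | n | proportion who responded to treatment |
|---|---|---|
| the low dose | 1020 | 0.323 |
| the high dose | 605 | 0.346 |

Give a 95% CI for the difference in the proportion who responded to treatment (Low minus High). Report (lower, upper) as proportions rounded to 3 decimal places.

(-0.071, 0.025)

The two standard errors are √(0.3230×0.6770/1020) = 0.01464 and √(0.3460×0.6540/605) = 0.01934.
Because the samples are independent, SE_diff = √(0.01464² + 0.01934²) = 0.02426.
Using z* = 1.960 for 95%, ME = 1.960 × 0.02426 = 0.04755.
p̂₁ − p̂₂ = -0.0230; interval -0.0230 ± 0.04755 gives (-0.071, 0.025).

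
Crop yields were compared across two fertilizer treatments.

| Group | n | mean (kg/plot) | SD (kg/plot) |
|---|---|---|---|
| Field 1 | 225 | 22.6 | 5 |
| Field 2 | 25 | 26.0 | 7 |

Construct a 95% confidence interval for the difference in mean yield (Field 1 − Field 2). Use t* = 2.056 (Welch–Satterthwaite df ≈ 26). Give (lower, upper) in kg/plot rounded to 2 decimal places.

Standard errors of each mean: 5/√225 = 0.3333 and 7/√25 = 1.4000.
SE(x̄₁ − x̄₂) = √(0.3333² + 1.4000²) = 1.4391 for independent samples with unequal variances.
With t* = 2.056, the margin is 2.056 × 1.4391 = 2.9588.
x̄₁ − x̄₂ = 22.6 − 26.0 = -3.4000; the interval is -3.4000 ± 2.9588 = (-6.36, -0.44).

(-6.36, -0.44)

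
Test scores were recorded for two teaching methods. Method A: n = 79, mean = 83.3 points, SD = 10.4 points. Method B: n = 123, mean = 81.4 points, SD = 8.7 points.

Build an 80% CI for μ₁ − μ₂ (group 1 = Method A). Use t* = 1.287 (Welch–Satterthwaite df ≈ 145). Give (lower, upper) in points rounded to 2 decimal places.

(0.09, 3.71)

Per-group SEs: s₁/√n₁ = 10.4/√79 = 1.1701, s₂/√n₂ = 8.7/√123 = 0.7845.
Unpooled SE of the difference: √(1.36913401 + 0.61544025) = 1.4087.
Margin of error = t* · SE = 1.287 × 1.4087 = 1.8130.
x̄₁ − x̄₂ = 83.3 − 81.4 = 1.9000.
CI: 1.9000 ± 1.8130 = (0.09, 3.71).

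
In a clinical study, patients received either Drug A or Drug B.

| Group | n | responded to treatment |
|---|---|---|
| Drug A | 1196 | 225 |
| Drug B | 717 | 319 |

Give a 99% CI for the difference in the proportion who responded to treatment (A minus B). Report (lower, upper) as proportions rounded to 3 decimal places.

(-0.313, -0.201)

First, p̂₁ = 225/1196 = 0.1881; p̂₂ = 319/717 = 0.4449.
The two standard errors are √(0.1881×0.8119/1196) = 0.01130 and √(0.4449×0.5551/717) = 0.01856.
Because the samples are independent, SE_diff = √(0.01130² + 0.01856²) = 0.02173.
Using z* = 2.576 for 99%, ME = 2.576 × 0.02173 = 0.05598.
p̂₁ − p̂₂ = -0.2568; interval -0.2568 ± 0.05598 gives (-0.313, -0.201).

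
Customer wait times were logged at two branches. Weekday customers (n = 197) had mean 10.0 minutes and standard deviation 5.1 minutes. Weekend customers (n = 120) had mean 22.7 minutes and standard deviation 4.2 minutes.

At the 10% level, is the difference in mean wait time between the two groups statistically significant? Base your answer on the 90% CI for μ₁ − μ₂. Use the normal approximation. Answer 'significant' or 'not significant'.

Standard errors of each mean: 5.1/√197 = 0.3634 and 4.2/√120 = 0.3834.
SE(x̄₁ − x̄₂) = √(0.3634² + 0.3834²) = 0.5283 for independent samples with unequal variances.
With z* = 1.645, the margin is 1.645 × 0.5283 = 0.8691.
x̄₁ − x̄₂ = 10.0 − 22.7 = -12.7000; the interval is -12.7000 ± 0.8691 = (-13.5691, -11.8309).
The interval (-13.5691, -11.8309) does not contain 0, so the difference is significant.

significant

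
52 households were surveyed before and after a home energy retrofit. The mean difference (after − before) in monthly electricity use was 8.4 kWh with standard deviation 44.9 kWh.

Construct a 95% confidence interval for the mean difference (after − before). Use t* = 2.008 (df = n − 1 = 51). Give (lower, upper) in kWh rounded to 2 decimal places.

Paired design: SE = s_d/√n = 44.9/√52 = 6.2265.
t* = 2.008; margin of error = 2.008 × 6.2265 = 12.5028.
8.4 ± 12.5028 → (-4.10, 20.90).

(-4.10, 20.90)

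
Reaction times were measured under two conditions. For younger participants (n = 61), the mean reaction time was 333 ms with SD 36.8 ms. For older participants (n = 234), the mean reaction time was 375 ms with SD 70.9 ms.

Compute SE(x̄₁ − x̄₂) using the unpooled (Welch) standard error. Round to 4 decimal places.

Standard errors of each mean: 36.8/√61 = 4.7118 and 70.9/√234 = 4.6349.
SE(x̄₁ − x̄₂) = √(4.7118² + 4.6349²) = 6.6093 for independent samples with unequal variances.

6.6093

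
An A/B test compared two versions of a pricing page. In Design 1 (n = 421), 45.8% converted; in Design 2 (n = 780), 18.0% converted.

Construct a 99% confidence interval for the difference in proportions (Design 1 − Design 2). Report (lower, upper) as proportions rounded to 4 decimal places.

(0.2061, 0.3499)

SE₁ = √(p̂₁(1−p̂₁)/n₁) = √(0.4580·0.5420/421) = 0.02428; SE₂ = √(0.1800·0.8200/780) = 0.01376.
Independent samples: SE of the difference = √(SE₁² + SE₂²) = √(0.0005895184 + 0.0001893376) = 0.02791.
z* for 99% confidence is 2.576, so the margin of error is 2.576 × 0.02791 = 0.07190.
Point estimate p̂₁ − p̂₂ = 0.4580 − 0.1800 = 0.2780.
0.2780 ± 0.07190 → (0.2061, 0.3499).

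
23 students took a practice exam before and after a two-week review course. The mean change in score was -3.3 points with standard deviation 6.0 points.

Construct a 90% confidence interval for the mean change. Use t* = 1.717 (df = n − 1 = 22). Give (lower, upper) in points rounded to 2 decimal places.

This is a matched-pairs design, so SE = s_d/√n = 6.0/√23 = 1.2511.
Margin = 1.717 × 1.2511 = 2.1481; the interval is -3.3 ± 2.1481 = (-5.45, -1.15).

(-5.45, -1.15)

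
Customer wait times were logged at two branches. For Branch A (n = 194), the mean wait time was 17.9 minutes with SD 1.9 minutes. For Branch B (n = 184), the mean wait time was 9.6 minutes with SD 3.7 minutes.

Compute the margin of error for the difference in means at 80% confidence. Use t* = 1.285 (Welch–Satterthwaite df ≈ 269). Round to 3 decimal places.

0.392

SE₁ = s₁/√n₁ = 1.9/√194 = 0.1364; SE₂ = 3.7/√184 = 0.2728.
Independent samples, unequal variances: SE_diff = √(SE₁² + SE₂²) = √(0.01860496 + 0.07441984) = 0.3050.
t* = 1.285, so margin of error = 1.285 × 0.3050 = 0.3919.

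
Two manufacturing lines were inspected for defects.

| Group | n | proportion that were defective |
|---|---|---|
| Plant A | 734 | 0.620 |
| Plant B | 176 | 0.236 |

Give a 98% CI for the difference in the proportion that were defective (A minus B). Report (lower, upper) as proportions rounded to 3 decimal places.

(0.299, 0.469)

SE₁ = √(p̂₁(1−p̂₁)/n₁) = √(0.6200·0.3800/734) = 0.01792; SE₂ = √(0.2360·0.7640/176) = 0.03201.
Independent samples: SE of the difference = √(SE₁² + SE₂²) = √(0.0003211264 + 0.0010246401) = 0.03668.
z* for 98% confidence is 2.326, so the margin of error is 2.326 × 0.03668 = 0.08532.
Point estimate p̂₁ − p̂₂ = 0.6200 − 0.2360 = 0.3840.
0.3840 ± 0.08532 → (0.299, 0.469).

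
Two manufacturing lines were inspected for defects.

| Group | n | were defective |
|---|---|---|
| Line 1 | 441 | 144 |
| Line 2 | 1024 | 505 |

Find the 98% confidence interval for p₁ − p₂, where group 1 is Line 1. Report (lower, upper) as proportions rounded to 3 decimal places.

First, p̂₁ = 144/441 = 0.3265; p̂₂ = 505/1024 = 0.4932.
The two standard errors are √(0.3265×0.6735/441) = 0.02233 and √(0.4932×0.5068/1024) = 0.01562.
Because the samples are independent, SE_diff = √(0.02233² + 0.01562²) = 0.02725.
Using z* = 2.326 for 98%, ME = 2.326 × 0.02725 = 0.06338.
p̂₁ − p̂₂ = -0.1667; interval -0.1667 ± 0.06338 gives (-0.230, -0.103).

(-0.230, -0.103)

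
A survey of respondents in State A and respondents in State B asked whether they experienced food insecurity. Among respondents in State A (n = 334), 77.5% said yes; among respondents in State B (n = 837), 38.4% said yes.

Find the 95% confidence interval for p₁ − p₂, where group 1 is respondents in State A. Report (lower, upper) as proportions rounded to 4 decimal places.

(0.3354, 0.4466)

SE₁ = √(p̂₁(1−p̂₁)/n₁) = √(0.7750·0.2250/334) = 0.02285; SE₂ = √(0.3840·0.6160/837) = 0.01681.
Independent samples: SE of the difference = √(SE₁² + SE₂²) = √(0.0005221225 + 0.0002825761) = 0.02837.
z* for 95% confidence is 1.960, so the margin of error is 1.960 × 0.02837 = 0.05561.
Point estimate p̂₁ − p̂₂ = 0.7750 − 0.3840 = 0.3910.
0.3910 ± 0.05561 → (0.3354, 0.4466).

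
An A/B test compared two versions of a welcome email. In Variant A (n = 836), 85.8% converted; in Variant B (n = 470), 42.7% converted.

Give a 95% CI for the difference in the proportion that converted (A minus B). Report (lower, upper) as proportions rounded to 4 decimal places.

SE₁ = √(p̂₁(1−p̂₁)/n₁) = √(0.8580·0.1420/836) = 0.01207; SE₂ = √(0.4270·0.5730/470) = 0.02282.
Independent samples: SE of the difference = √(SE₁² + SE₂²) = √(0.0001456849 + 0.0005207524) = 0.02582.
z* for 95% confidence is 1.960, so the margin of error is 1.960 × 0.02582 = 0.05061.
Point estimate p̂₁ − p̂₂ = 0.8580 − 0.4270 = 0.4310.
0.4310 ± 0.05061 → (0.3804, 0.4816).

(0.3804, 0.4816)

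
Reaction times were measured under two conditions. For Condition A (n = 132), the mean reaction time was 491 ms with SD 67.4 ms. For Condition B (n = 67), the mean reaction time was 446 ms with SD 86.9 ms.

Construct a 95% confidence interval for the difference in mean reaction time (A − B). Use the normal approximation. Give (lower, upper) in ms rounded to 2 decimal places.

Per-group SEs: s₁/√n₁ = 67.4/√132 = 5.8664, s₂/√n₂ = 86.9/√67 = 10.6165.
Unpooled SE of the difference: √(34.41464896 + 112.71007225) = 12.1295.
Margin of error = z* · SE = 1.960 × 12.1295 = 23.7738.
x̄₁ − x̄₂ = 491 − 446 = 45.0000.
CI: 45.0000 ± 23.7738 = (21.23, 68.77).

(21.23, 68.77)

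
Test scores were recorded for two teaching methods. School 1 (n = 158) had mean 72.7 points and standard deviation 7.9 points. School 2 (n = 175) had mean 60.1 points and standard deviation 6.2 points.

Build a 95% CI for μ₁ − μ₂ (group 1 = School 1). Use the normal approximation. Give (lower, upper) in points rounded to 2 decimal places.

SE₁ = s₁/√n₁ = 7.9/√158 = 0.6285; SE₂ = 6.2/√175 = 0.4687.
Independent samples, unequal variances: SE_diff = √(SE₁² + SE₂²) = √(0.39501225 + 0.21967969) = 0.7840.
z* = 1.960, so margin of error = 1.960 × 0.7840 = 1.5366.
Difference in means = 72.7 − 60.1 = 12.6000.
12.6000 ± 1.5366 → (11.06, 14.14).

(11.06, 14.14)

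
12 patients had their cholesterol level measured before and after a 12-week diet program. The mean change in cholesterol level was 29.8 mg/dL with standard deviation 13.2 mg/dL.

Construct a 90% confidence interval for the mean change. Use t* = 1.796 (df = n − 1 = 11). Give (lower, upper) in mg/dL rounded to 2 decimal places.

This is a matched-pairs design, so SE = s_d/√n = 13.2/√12 = 3.8105.
Margin = 1.796 × 3.8105 = 6.8437; the interval is 29.8 ± 6.8437 = (22.96, 36.64).

(22.96, 36.64)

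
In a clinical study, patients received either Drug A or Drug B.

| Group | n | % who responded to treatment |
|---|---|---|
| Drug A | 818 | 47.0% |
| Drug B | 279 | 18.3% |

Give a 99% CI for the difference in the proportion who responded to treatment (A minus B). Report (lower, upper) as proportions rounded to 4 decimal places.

(0.2123, 0.3617)

Each SE is √(p̂(1−p̂)/n): √(0.4700·0.5300/818) = 0.01745 and √(0.1830·0.8170/279) = 0.02315.
SE(p̂₁ − p̂₂) = √(SE₁² + SE₂²) = √(0.0003045025 + 0.0005359225) = 0.02899, since the two samples are independent.
At 99% confidence z* = 2.576; margin = 2.576 × 0.02899 = 0.07468.
The difference is 0.4700 − 0.1830 = 0.2870, so the interval is 0.2870 ± 0.07468 = (0.2123, 0.3617).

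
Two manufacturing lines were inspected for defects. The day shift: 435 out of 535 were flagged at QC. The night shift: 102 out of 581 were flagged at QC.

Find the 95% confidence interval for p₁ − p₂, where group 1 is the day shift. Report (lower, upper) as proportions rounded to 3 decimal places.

First, p̂₁ = 435/535 = 0.8131; p̂₂ = 102/581 = 0.1756.
The two standard errors are √(0.8131×0.1869/535) = 0.01685 and √(0.1756×0.8244/581) = 0.01578.
Because the samples are independent, SE_diff = √(0.01685² + 0.01578²) = 0.02309.
Using z* = 1.960 for 95%, ME = 1.960 × 0.02309 = 0.04526.
p̂₁ − p̂₂ = 0.6375; interval 0.6375 ± 0.04526 gives (0.592, 0.683).

(0.592, 0.683)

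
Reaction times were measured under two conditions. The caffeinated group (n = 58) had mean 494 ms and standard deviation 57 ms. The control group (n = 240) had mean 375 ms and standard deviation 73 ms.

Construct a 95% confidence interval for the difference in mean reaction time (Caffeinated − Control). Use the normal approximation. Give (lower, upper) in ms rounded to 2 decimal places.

(101.67, 136.33)

Standard errors of each mean: 57/√58 = 7.4845 and 73/√240 = 4.7121.
SE(x̄₁ − x̄₂) = √(7.4845² + 4.7121²) = 8.8443 for independent samples with unequal variances.
With z* = 1.960, the margin is 1.960 × 8.8443 = 17.3348.
x̄₁ − x̄₂ = 494 − 375 = 119.0000; the interval is 119.0000 ± 17.3348 = (101.67, 136.33).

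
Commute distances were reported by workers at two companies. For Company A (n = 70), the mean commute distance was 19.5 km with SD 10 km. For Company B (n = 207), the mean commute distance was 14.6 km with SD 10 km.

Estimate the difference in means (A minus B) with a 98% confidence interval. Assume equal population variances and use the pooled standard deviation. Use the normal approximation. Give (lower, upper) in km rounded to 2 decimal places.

(1.68, 8.12)

s_p = √[((n₁−1)s₁² + (n₂−1)s₂²)/(n₁+n₂−2)] = √[(69·10² + 206·10²)/275] = 10.0000.
SE = 10.0000·√(1/70 + 1/207) = 1.3826.
With z* = 2.326, margin = 2.326 × 1.3826 = 3.2159.
x̄₁ − x̄₂ = 19.5 − 14.6 = 4.9000; interval 4.9000 ± 3.2159 = (1.68, 8.12).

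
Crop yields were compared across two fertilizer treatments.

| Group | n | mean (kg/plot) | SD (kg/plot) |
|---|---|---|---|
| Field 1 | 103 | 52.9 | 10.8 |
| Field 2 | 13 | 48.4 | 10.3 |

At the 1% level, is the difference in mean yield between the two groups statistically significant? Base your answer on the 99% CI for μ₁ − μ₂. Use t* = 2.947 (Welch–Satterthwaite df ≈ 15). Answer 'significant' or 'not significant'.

Standard errors of each mean: 10.8/√103 = 1.0642 and 10.3/√13 = 2.8567.
SE(x̄₁ − x̄₂) = √(1.0642² + 2.8567²) = 3.0485 for independent samples with unequal variances.
With t* = 2.947, the margin is 2.947 × 3.0485 = 8.9839.
x̄₁ − x̄₂ = 52.9 − 48.4 = 4.5000; the interval is 4.5000 ± 8.9839 = (-4.4839, 13.4839).
The interval (-4.4839, 13.4839) contains 0, so the difference is not significant.

not significant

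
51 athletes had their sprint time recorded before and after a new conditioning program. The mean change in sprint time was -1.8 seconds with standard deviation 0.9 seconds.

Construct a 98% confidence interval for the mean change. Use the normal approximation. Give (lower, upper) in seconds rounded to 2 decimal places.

(-2.09, -1.51)

This is a matched-pairs design, so SE = s_d/√n = 0.9/√51 = 0.1260.
Margin = 2.326 × 0.1260 = 0.2931; the interval is -1.8 ± 0.2931 = (-2.09, -1.51).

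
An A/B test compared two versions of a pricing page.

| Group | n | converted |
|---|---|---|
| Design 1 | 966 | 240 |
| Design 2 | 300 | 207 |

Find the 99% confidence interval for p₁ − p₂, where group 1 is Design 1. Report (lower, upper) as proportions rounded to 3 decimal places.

First, p̂₁ = 240/966 = 0.2484; p̂₂ = 207/300 = 0.6900.
The two standard errors are √(0.2484×0.7516/966) = 0.01390 and √(0.6900×0.3100/300) = 0.02670.
Because the samples are independent, SE_diff = √(0.01390² + 0.02670²) = 0.03010.
Using z* = 2.576 for 99%, ME = 2.576 × 0.03010 = 0.07754.
p̂₁ − p̂₂ = -0.4416; interval -0.4416 ± 0.07754 gives (-0.519, -0.364).

(-0.519, -0.364)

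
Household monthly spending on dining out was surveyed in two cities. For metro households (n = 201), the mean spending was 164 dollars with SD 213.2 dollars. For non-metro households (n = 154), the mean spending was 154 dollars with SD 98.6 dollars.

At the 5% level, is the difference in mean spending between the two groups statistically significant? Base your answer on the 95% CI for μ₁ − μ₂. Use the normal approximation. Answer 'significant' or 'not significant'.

Standard errors of each mean: 213.2/√201 = 15.0380 and 98.6/√154 = 7.9454.
SE(x̄₁ − x̄₂) = √(15.0380² + 7.9454²) = 17.0080 for independent samples with unequal variances.
With z* = 1.960, the margin is 1.960 × 17.0080 = 33.3357.
x̄₁ − x̄₂ = 164 − 154 = 10.0000; the interval is 10.0000 ± 33.3357 = (-23.3357, 43.3357).
The interval (-23.3357, 43.3357) contains 0, so the difference is not significant.

not significant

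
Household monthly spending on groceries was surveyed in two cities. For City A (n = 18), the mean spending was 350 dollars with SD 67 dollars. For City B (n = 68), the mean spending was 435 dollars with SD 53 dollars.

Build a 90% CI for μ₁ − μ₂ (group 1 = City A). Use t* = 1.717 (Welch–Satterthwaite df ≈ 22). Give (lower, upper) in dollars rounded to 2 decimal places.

SE₁ = s₁/√n₁ = 67/√18 = 15.7921; SE₂ = 53/√68 = 6.4272.
Independent samples, unequal variances: SE_diff = √(SE₁² + SE₂²) = √(249.39042241 + 41.30889984) = 17.0499.
t* = 1.717, so margin of error = 1.717 × 17.0499 = 29.2747.
Difference in means = 350 − 435 = -85.0000.
-85.0000 ± 29.2747 → (-114.27, -55.73).

(-114.27, -55.73)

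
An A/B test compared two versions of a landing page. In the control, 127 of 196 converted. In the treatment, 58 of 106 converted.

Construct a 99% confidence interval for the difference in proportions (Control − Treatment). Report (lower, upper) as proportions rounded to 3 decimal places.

p̂₁ = 127/196 = 0.6480 and p̂₂ = 58/106 = 0.5472.
SE₁ = √(p̂₁(1−p̂₁)/n₁) = √(0.6480·0.3520/196) = 0.03411; SE₂ = √(0.5472·0.4528/106) = 0.04835.
Independent samples: SE of the difference = √(SE₁² + SE₂²) = √(0.0011634921 + 0.0023377225) = 0.05917.
z* for 99% confidence is 2.576, so the margin of error is 2.576 × 0.05917 = 0.15242.
Point estimate p̂₁ − p̂₂ = 0.6480 − 0.5472 = 0.1008.
0.1008 ± 0.15242 → (-0.052, 0.253).

(-0.052, 0.253)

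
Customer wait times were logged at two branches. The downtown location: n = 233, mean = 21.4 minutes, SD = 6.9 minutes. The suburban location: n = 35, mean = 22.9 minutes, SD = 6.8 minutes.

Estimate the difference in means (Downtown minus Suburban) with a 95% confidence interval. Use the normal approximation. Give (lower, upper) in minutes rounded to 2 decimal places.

Per-group SEs: s₁/√n₁ = 6.9/√233 = 0.4520, s₂/√n₂ = 6.8/√35 = 1.1494.
Unpooled SE of the difference: √(0.204304 + 1.32112036) = 1.2351.
Margin of error = z* · SE = 1.960 × 1.2351 = 2.4208.
x̄₁ − x̄₂ = 21.4 − 22.9 = -1.5000.
CI: -1.5000 ± 2.4208 = (-3.92, 0.92).

(-3.92, 0.92)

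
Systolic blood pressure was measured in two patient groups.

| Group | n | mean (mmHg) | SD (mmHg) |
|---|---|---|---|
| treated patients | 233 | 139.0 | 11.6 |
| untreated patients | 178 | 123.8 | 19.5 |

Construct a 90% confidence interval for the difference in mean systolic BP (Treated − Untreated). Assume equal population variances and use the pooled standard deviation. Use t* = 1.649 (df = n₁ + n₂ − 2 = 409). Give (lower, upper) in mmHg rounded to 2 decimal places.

s_p = √[((n₁−1)s₁² + (n₂−1)s₂²)/(n₁+n₂−2)] = √[(232·11.6² + 177·19.5²)/409] = 15.5205.
SE = 15.5205·√(1/233 + 1/178) = 1.5450.
With t* = 1.649, margin = 1.649 × 1.5450 = 2.5477.
x̄₁ − x̄₂ = 139.0 − 123.8 = 15.2000; interval 15.2000 ± 2.5477 = (12.65, 17.75).

(12.65, 17.75)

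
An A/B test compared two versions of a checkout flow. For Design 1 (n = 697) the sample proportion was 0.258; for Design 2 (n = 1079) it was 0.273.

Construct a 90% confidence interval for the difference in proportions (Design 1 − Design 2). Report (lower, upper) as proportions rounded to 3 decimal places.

The two standard errors are √(0.2580×0.7420/697) = 0.01657 and √(0.2730×0.7270/1079) = 0.01356.
Because the samples are independent, SE_diff = √(0.01657² + 0.01356²) = 0.02141.
Using z* = 1.645 for 90%, ME = 1.645 × 0.02141 = 0.03522.
p̂₁ − p̂₂ = -0.0150; interval -0.0150 ± 0.03522 gives (-0.050, 0.020).

(-0.050, 0.020)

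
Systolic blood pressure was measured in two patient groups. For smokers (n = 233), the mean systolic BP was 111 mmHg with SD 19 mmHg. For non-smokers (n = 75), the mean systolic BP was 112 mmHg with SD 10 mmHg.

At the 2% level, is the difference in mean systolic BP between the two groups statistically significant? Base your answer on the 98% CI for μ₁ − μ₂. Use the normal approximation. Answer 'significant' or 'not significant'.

not significant

Standard errors of each mean: 19/√233 = 1.2447 and 10/√75 = 1.1547.
SE(x̄₁ − x̄₂) = √(1.2447² + 1.1547²) = 1.6978 for independent samples with unequal variances.
With z* = 2.326, the margin is 2.326 × 1.6978 = 3.9491.
x̄₁ − x̄₂ = 111 − 112 = -1.0000; the interval is -1.0000 ± 3.9491 = (-4.9491, 2.9491).
The interval (-4.9491, 2.9491) contains 0, so the difference is not significant.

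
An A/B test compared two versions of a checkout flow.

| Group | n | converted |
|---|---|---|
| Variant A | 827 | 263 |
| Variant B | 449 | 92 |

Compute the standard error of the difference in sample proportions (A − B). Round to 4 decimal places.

Sample proportions: 263/827 = 0.3180, 92/449 = 0.2049.
Each SE is √(p̂(1−p̂)/n): √(0.3180·0.6820/827) = 0.01619 and √(0.2049·0.7951/449) = 0.01905.
SE(p̂₁ − p̂₂) = √(SE₁² + SE₂²) = √(0.0002621161 + 0.0003629025) = 0.02500, since the two samples are independent.

0.0250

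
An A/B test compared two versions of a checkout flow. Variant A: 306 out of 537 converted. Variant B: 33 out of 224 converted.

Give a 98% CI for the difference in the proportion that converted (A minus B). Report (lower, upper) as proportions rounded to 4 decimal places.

Sample proportions: 306/537 = 0.5698, 33/224 = 0.1473.
Each SE is √(p̂(1−p̂)/n): √(0.5698·0.4302/537) = 0.02137 and √(0.1473·0.8527/224) = 0.02368.
SE(p̂₁ − p̂₂) = √(SE₁² + SE₂²) = √(0.0004566769 + 0.0005607424) = 0.03190, since the two samples are independent.
At 98% confidence z* = 2.326; margin = 2.326 × 0.03190 = 0.07420.
The difference is 0.5698 − 0.1473 = 0.4225, so the interval is 0.4225 ± 0.07420 = (0.3483, 0.4967).

(0.3483, 0.4967)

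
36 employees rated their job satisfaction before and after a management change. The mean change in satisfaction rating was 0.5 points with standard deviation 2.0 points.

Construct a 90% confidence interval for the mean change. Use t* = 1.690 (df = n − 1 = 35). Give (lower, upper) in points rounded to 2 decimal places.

(-0.06, 1.06)

Paired design: SE = s_d/√n = 2.0/√36 = 0.3333.
t* = 1.690; margin of error = 1.690 × 0.3333 = 0.5633.
0.5 ± 0.5633 → (-0.06, 1.06).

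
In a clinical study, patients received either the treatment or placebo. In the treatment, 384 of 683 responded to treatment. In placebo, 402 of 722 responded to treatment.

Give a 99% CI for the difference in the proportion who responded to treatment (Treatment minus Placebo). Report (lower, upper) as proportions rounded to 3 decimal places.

p̂₁ = 384/683 = 0.5622 and p̂₂ = 402/722 = 0.5568.
SE₁ = √(p̂₁(1−p̂₁)/n₁) = √(0.5622·0.4378/683) = 0.01898; SE₂ = √(0.5568·0.4432/722) = 0.01849.
Independent samples: SE of the difference = √(SE₁² + SE₂²) = √(0.0003602404 + 0.0003418801) = 0.02650.
z* for 99% confidence is 2.576, so the margin of error is 2.576 × 0.02650 = 0.06826.
Point estimate p̂₁ − p̂₂ = 0.5622 − 0.5568 = 0.0054.
0.0054 ± 0.06826 → (-0.063, 0.074).

(-0.063, 0.074)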